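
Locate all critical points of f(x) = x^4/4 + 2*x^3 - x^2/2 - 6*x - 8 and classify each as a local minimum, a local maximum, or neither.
f'(x) = x^3 + 6*x^2 - x - 6

Solve f'(x) = 0:
  Factor: x^3 + 6*x^2 - x - 6 = (x - 1)*(x + 1)*(x + 6) = 0.
  ⇒ x = -6, -1, 1

f''(x) = 3*x^2 + 12*x - 1
Second-derivative test at each critical point:
  f''(-6) = 35 > 0 → local minimum
  f''(-1) = -10 < 0 → local maximum
  f''(1) = 14 > 0 → local minimum

Critical points: x = -6 (local minimum); x = -1 (local maximum); x = 1 (local minimum)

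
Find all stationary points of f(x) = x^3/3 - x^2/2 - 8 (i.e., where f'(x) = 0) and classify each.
f'(x) = x*(x - 1)

Solve f'(x) = 0:
  Factor: x^2 - x = x*(x - 1) = 0.
  ⇒ x = 0, 1

f''(x) = 2*x - 1
Second-derivative test at each critical point:
  f''(0) = -1 < 0 → local maximum
  f''(1) = 1 > 0 → local minimum

Critical points: x = 0 (local maximum); x = 1 (local minimum)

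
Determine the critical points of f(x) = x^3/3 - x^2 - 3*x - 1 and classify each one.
f'(x) = x^2 - 2*x - 3

Solve f'(x) = 0:
  Factor: x^2 - 2*x - 3 = (x - 3)*(x + 1) = 0.
  ⇒ x = -1, 3

f''(x) = 2*x - 2
Second-derivative test at each critical point:
  f''(-1) = -4 < 0 → local maximum
  f''(3) = 4 > 0 → local minimum

Critical points: x = -1 (local maximum); x = 3 (local minimum)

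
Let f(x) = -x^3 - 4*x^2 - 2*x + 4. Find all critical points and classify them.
f'(x) = -3*x^2 - 8*x - 2

Solve f'(x) = 0:
  3*x^2 + 8*x + 2 = 0 has no rational roots; quadratic formula: x = (-8 ± √40)/6.
  ⇒ x = -4/3 - sqrt(10)/3 ≈ -2.3874, -4/3 + sqrt(10)/3 ≈ -0.2792

f''(x) = -6*x - 8
Second-derivative test at each critical point:
  f''(-2.3874) = 6.3246 > 0 → local minimum
  f''(-0.2792) = -6.3246 < 0 → local maximum

Critical points: x = -4/3 - sqrt(10)/3 ≈ -2.3874 (local minimum); x = -4/3 + sqrt(10)/3 ≈ -0.2792 (local maximum)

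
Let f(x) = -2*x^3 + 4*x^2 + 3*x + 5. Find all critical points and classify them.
f'(x) = -6*x^2 + 8*x + 3

Solve f'(x) = 0:
  6*x^2 - 8*x - 3 = 0 has no rational roots; quadratic formula: x = (8 ± √136)/12.
  ⇒ x = 2/3 - sqrt(34)/6 ≈ -0.3052, 2/3 + sqrt(34)/6 ≈ 1.6385

f''(x) = 8 - 12*x
Second-derivative test at each critical point:
  f''(-0.3052) = 11.6619 > 0 → local minimum
  f''(1.6385) = -11.6619 < 0 → local maximum

Critical points: x = 2/3 - sqrt(34)/6 ≈ -0.3052 (local minimum); x = 2/3 + sqrt(34)/6 ≈ 1.6385 (local maximum)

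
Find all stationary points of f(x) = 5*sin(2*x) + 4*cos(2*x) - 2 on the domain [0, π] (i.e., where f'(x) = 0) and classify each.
f'(x) = -8*sin(2*x) + 10*cos(2*x)

Solve f'(x) = 0 on [0, π]:
  f'(x) = 0 ⇔ 5*cos(2*x) = 4*sin(2*x) ⇔ tan(2*x) = 5/4, i.e. 2*x = arctan(5/4) + nπ; keep the solutions lying in [0, π].
  ⇒ x = atan(5/4)/2 ≈ 0.4480, atan(5/4)/2 + pi/2 ≈ 2.0188

f''(x) = -20*sin(2*x) - 16*cos(2*x)
Second-derivative test at each critical point:
  f''(0.4480) = -25.6125 < 0 → local maximum
  f''(2.0188) = 25.6125 > 0 → local minimum

Critical points: x = atan(5/4)/2 ≈ 0.4480 (local maximum); x = atan(5/4)/2 + pi/2 ≈ 2.0188 (local minimum)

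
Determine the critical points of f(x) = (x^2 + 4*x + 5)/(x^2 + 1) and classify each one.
f'(x) = 4*(-x^2 - 2*x + 1)/(x^4 + 2*x^2 + 1)

Solve f'(x) = 0:
  f'(x) = -4*(x^2 + 2*x - 1)/(x^2 + 1)^2; the denominator is positive wherever f is defined, so f'(x) = 0 ⇔ -4*x^2 - 8*x + 4 = 0.
  Factor: -4*x^2 - 8*x + 4 = -4*(x^2 + 2*x - 1); x^2 + 2*x - 1 = 0 has no rational roots; quadratic formula: x = (-2 ± √8)/2.
  ⇒ x = -sqrt(2) - 1 ≈ -2.4142, -1 + sqrt(2) ≈ 0.4142

f''(x) = 8*(x^3 + 3*x^2 - 3*x - 1)/(x^6 + 3*x^4 + 3*x^2 + 1)
Second-derivative test at each critical point:
  f''(-2.4142) = 0.2426 > 0 → local minimum
  f''(0.4142) = -8.2426 < 0 → local maximum

Critical points: x = -sqrt(2) - 1 ≈ -2.4142 (local minimum); x = -1 + sqrt(2) ≈ 0.4142 (local maximum)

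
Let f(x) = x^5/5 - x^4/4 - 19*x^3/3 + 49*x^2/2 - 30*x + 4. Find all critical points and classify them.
f'(x) = x^4 - x^3 - 19*x^2 + 49*x - 30

Solve f'(x) = 0:
  Factor: x^4 - x^3 - 19*x^2 + 49*x - 30 = (x - 3)*(x - 2)*(x - 1)*(x + 5) = 0.
  ⇒ x = -5, 1, 2, 3

f''(x) = 4*x^3 - 3*x^2 - 38*x + 49
Second-derivative test at each critical point:
  f''(-5) = -336 < 0 → local maximum
  f''(1) = 12 > 0 → local minimum
  f''(2) = -7 < 0 → local maximum
  f''(3) = 16 > 0 → local minimum

Critical points: x = -5 (local maximum); x = 1 (local minimum); x = 2 (local maximum); x = 3 (local minimum)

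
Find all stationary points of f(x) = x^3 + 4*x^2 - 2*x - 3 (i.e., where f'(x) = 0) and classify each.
f'(x) = 3*x^2 + 8*x - 2

Solve f'(x) = 0:
  3*x^2 + 8*x - 2 = 0 has no rational roots; quadratic formula: x = (-8 ± √88)/6.
  ⇒ x = -sqrt(22)/3 - 4/3 ≈ -2.8968, -4/3 + sqrt(22)/3 ≈ 0.2301

f''(x) = 6*x + 8
Second-derivative test at each critical point:
  f''(-2.8968) = -9.3808 < 0 → local maximum
  f''(0.2301) = 9.3808 > 0 → local minimum

Critical points: x = -sqrt(22)/3 - 4/3 ≈ -2.8968 (local maximum); x = -4/3 + sqrt(22)/3 ≈ 0.2301 (local minimum)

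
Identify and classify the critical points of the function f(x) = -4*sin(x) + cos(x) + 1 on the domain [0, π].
f'(x) = -sin(x) - 4*cos(x)

Solve f'(x) = 0 on [0, π]:
  f'(x) = 0 ⇔ -4*cos(x) = sin(x) ⇔ tan(x) = -4, i.e. x = arctan(-4) + nπ; keep the solutions lying in [0, π].
  ⇒ x = pi - atan(4) ≈ 1.8158

f''(x) = 4*sin(x) - cos(x)
Second-derivative test at each critical point:
  f''(1.8158) = 4.1231 > 0 → local minimum

Critical points: x = pi - atan(4) ≈ 1.8158 (local minimum)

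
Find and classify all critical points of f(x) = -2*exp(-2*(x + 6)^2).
f'(x) = 8*(x + 6)*exp(-2*(x + 6)^2)

Solve f'(x) = 0:
  f'(x) = (8*x + 48)·exp(-2*(x + 6)^2) and exp(-2*(x + 6)^2) > 0 for every x, so f'(x) = 0 ⇔ 8*x + 48 = 0.
  Factor: 8*x + 48 = 8*(x + 6) = 0.
  ⇒ x = -6

f''(x) = 8*(1 - 4*(x + 6)^2)*exp(-2*(x + 6)^2)
Second-derivative test at each critical point:
  f''(-6) = 8 > 0 → local minimum

Critical points: x = -6 (local minimum)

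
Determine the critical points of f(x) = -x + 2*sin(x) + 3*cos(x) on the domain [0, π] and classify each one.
f'(x) = -3*sin(x) + 2*cos(x) - 1

Solve f'(x) = 0 on [0, π]:
  f'(x) = 0 ⇔ -3*sin(x) + 2*cos(x) = 1. Write the left side as R·cos(x + φ) with R = √(2² + 3²) = sqrt(13), cos φ = 2*sqrt(13)/13, sin φ = 3*sqrt(13)/13; then cos(x + φ) = sqrt(13)/13. Solve for x and keep the solutions lying in [0, π].
  ⇒ x = atan((-3 + 4*sqrt(3))/(2 + 6*sqrt(3))) ≈ 0.3070

f''(x) = -2*sin(x) - 3*cos(x)
Second-derivative test at each critical point:
  f''(0.3070) = -3.4641 < 0 → local maximum

Critical points: x = atan((-3 + 4*sqrt(3))/(2 + 6*sqrt(3))) ≈ 0.3070 (local maximum)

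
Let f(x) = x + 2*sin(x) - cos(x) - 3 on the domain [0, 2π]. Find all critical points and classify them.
f'(x) = sin(x) + 2*cos(x) + 1

Solve f'(x) = 0 on [0, 2π]:
  f'(x) = 0 ⇔ sin(x) + 2*cos(x) = -1. Write the left side as R·cos(x + φ) with R = √(2² + (-1)²) = sqrt(5), cos φ = 2*sqrt(5)/5, sin φ = -sqrt(5)/5; then cos(x + φ) = -sqrt(5)/5. Solve for x and keep the solutions lying in [0, 2π].
  ⇒ x = pi - atan(3/4) ≈ 2.4981, 3*pi/2 ≈ 4.7124

f''(x) = -2*sin(x) + cos(x)
Second-derivative test at each critical point:
  f''(2.4981) = -2 < 0 → local maximum
  f''(4.7124) = 2 > 0 → local minimum

Critical points: x = pi - atan(3/4) ≈ 2.4981 (local maximum); x = 3*pi/2 ≈ 4.7124 (local minimum)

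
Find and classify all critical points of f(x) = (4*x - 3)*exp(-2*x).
f'(x) = 2*(5 - 4*x)*exp(-2*x)

Solve f'(x) = 0:
  f'(x) = (10 - 8*x)·exp(-2*x) and exp(-2*x) > 0 for every x, so f'(x) = 0 ⇔ 10 - 8*x = 0.
  Factor: 10 - 8*x = -2*(4*x - 5) = 0.
  ⇒ x = 5/4

f''(x) = 4*(4*x - 7)*exp(-2*x)
Second-derivative test at each critical point:
  f''(5/4) = -0.6567 < 0 → local maximum

Critical points: x = 5/4 (local maximum)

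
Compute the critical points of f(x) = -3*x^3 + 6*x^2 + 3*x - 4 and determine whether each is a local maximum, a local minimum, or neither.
f'(x) = -9*x^2 + 12*x + 3

Solve f'(x) = 0:
  Factor: -9*x^2 + 12*x + 3 = -3*(3*x^2 - 4*x - 1); 3*x^2 - 4*x - 1 = 0 has no rational roots; quadratic formula: x = (4 ± √28)/6.
  ⇒ x = 2/3 - sqrt(7)/3 ≈ -0.2153, 2/3 + sqrt(7)/3 ≈ 1.5486

f''(x) = 12 - 18*x
Second-derivative test at each critical point:
  f''(-0.2153) = 15.8745 > 0 → local minimum
  f''(1.5486) = -15.8745 < 0 → local maximum

Critical points: x = 2/3 - sqrt(7)/3 ≈ -0.2153 (local minimum); x = 2/3 + sqrt(7)/3 ≈ 1.5486 (local maximum)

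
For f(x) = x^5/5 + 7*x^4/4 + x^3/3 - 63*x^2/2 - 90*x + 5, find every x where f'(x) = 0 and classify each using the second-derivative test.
f'(x) = x^4 + 7*x^3 + x^2 - 63*x - 90

Solve f'(x) = 0:
  Factor: x^4 + 7*x^3 + x^2 - 63*x - 90 = (x - 3)*(x + 2)*(x + 3)*(x + 5) = 0.
  ⇒ x = -5, -3, -2, 3

f''(x) = 4*x^3 + 21*x^2 + 2*x - 63
Second-derivative test at each critical point:
  f''(-5) = -48 < 0 → local maximum
  f''(-3) = 12 > 0 → local minimum
  f''(-2) = -15 < 0 → local maximum
  f''(3) = 240 > 0 → local minimum

Critical points: x = -5 (local maximum); x = -3 (local minimum); x = -2 (local maximum); x = 3 (local minimum)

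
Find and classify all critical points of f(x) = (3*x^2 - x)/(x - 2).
f'(x) = (3*x^2 - 12*x + 2)/(x^2 - 4*x + 4)

Solve f'(x) = 0:
  f'(x) = (3*x^2 - 12*x + 2)/(x - 2)^2; the denominator is positive wherever f is defined, so f'(x) = 0 ⇔ 3*x^2 - 12*x + 2 = 0.
  3*x^2 - 12*x + 2 = 0 has no rational roots; quadratic formula: x = (12 ± √120)/6.
  ⇒ x = 2 - sqrt(30)/3 ≈ 0.1743, sqrt(30)/3 + 2 ≈ 3.8257

f''(x) = 20/(x^3 - 6*x^2 + 12*x - 8)
Second-derivative test at each critical point:
  f''(0.1743) = -3.2863 < 0 → local maximum
  f''(3.8257) = 3.2863 > 0 → local minimum

Critical points: x = 2 - sqrt(30)/3 ≈ 0.1743 (local maximum); x = sqrt(30)/3 + 2 ≈ 3.8257 (local minimum)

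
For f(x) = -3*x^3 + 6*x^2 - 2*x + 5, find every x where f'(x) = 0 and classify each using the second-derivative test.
f'(x) = -9*x^2 + 12*x - 2

Solve f'(x) = 0:
  9*x^2 - 12*x + 2 = 0 has no rational roots; quadratic formula: x = (12 ± √72)/18.
  ⇒ x = 2/3 - sqrt(2)/3 ≈ 0.1953, sqrt(2)/3 + 2/3 ≈ 1.1381

f''(x) = 12 - 18*x
Second-derivative test at each critical point:
  f''(0.1953) = 8.4853 > 0 → local minimum
  f''(1.1381) = -8.4853 < 0 → local maximum

Critical points: x = 2/3 - sqrt(2)/3 ≈ 0.1953 (local minimum); x = sqrt(2)/3 + 2/3 ≈ 1.1381 (local maximum)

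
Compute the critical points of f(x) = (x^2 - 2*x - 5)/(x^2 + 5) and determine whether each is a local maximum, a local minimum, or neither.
f'(x) = 2*(x^2 + 10*x - 5)/(x^4 + 10*x^2 + 25)

Solve f'(x) = 0:
  f'(x) = 2*(x^2 + 10*x - 5)/(x^2 + 5)^2; the denominator is positive wherever f is defined, so f'(x) = 0 ⇔ 2*x^2 + 20*x - 10 = 0.
  Factor: 2*x^2 + 20*x - 10 = 2*(x^2 + 10*x - 5); x^2 + 10*x - 5 = 0 has no rational roots; quadratic formula: x = (-10 ± √120)/2.
  ⇒ x = -sqrt(30) - 5 ≈ -10.4772, -5 + sqrt(30) ≈ 0.4772

f''(x) = 4*(-x^3 - 15*x^2 + 15*x + 25)/(x^6 + 15*x^4 + 75*x^2 + 125)
Second-derivative test at each critical point:
  f''(-10.4772) = -0.0017 < 0 → local maximum
  f''(0.4772) = 0.8017 > 0 → local minimum

Critical points: x = -sqrt(30) - 5 ≈ -10.4772 (local maximum); x = -5 + sqrt(30) ≈ 0.4772 (local minimum)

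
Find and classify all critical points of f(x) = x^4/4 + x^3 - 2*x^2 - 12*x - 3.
f'(x) = x^3 + 3*x^2 - 4*x - 12

Solve f'(x) = 0:
  Factor: x^3 + 3*x^2 - 4*x - 12 = (x - 2)*(x + 2)*(x + 3) = 0.
  ⇒ x = -3, -2, 2

f''(x) = 3*x^2 + 6*x - 4
Second-derivative test at each critical point:
  f''(-3) = 5 > 0 → local minimum
  f''(-2) = -4 < 0 → local maximum
  f''(2) = 20 > 0 → local minimum

Critical points: x = -3 (local minimum); x = -2 (local maximum); x = 2 (local minimum)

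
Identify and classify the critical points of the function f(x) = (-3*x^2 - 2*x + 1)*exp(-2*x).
f'(x) = 2*(3*x^2 - x - 2)*exp(-2*x)

Solve f'(x) = 0:
  f'(x) = (6*x^2 - 2*x - 4)·exp(-2*x) and exp(-2*x) > 0 for every x, so f'(x) = 0 ⇔ 6*x^2 - 2*x - 4 = 0.
  Factor: 6*x^2 - 2*x - 4 = 2*(x - 1)*(3*x + 2) = 0.
  ⇒ x = -2/3, 1

f''(x) = 2*(-6*x^2 + 8*x + 3)*exp(-2*x)
Second-derivative test at each critical point:
  f''(-2/3) = -37.9367 < 0 → local maximum
  f''(1) = 1.3534 > 0 → local minimum

Critical points: x = -2/3 (local maximum); x = 1 (local minimum)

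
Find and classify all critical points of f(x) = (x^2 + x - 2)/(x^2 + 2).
f'(x) = (-x^2 + 8*x + 2)/(x^4 + 4*x^2 + 4)

Solve f'(x) = 0:
  f'(x) = -(x^2 - 8*x - 2)/(x^2 + 2)^2; the denominator is positive wherever f is defined, so f'(x) = 0 ⇔ -x^2 + 8*x + 2 = 0.
  x^2 - 8*x - 2 = 0 has no rational roots; quadratic formula: x = (8 ± √72)/2.
  ⇒ x = 4 - 3*sqrt(2) ≈ -0.2426, 4 + 3*sqrt(2) ≈ 8.2426

f''(x) = 2*(x^3 - 12*x^2 - 6*x + 8)/(x^6 + 6*x^4 + 12*x^2 + 8)
Second-derivative test at each critical point:
  f''(-0.2426) = 2.0017 > 0 → local minimum
  f''(8.2426) = -0.0017 < 0 → local maximum

Critical points: x = 4 - 3*sqrt(2) ≈ -0.2426 (local minimum); x = 4 + 3*sqrt(2) ≈ 8.2426 (local maximum)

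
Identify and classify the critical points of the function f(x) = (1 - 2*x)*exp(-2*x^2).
f'(x) = 2*(2*x*(2*x - 1) - 1)*exp(-2*x^2)

Solve f'(x) = 0:
  f'(x) = (8*x^2 - 4*x - 2)·exp(-2*x^2) and exp(-2*x^2) > 0 for every x, so f'(x) = 0 ⇔ 8*x^2 - 4*x - 2 = 0.
  Factor: 8*x^2 - 4*x - 2 = 2*(4*x^2 - 2*x - 1); 4*x^2 - 2*x - 1 = 0 has no rational roots; quadratic formula: x = (2 ± √20)/8.
  ⇒ x = 1/4 - sqrt(5)/4 ≈ -0.3090, 1/4 + sqrt(5)/4 ≈ 0.8090

f''(x) = 4*(4*x^2*(1 - 2*x) + 6*x - 1)*exp(-2*x^2)
Second-derivative test at each critical point:
  f''(-0.3090) = -7.3893 < 0 → local maximum
  f''(0.8090) = 2.4157 > 0 → local minimum

Critical points: x = 1/4 - sqrt(5)/4 ≈ -0.3090 (local maximum); x = 1/4 + sqrt(5)/4 ≈ 0.8090 (local minimum)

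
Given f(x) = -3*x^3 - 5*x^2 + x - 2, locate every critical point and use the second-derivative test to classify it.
f'(x) = -9*x^2 - 10*x + 1

Solve f'(x) = 0:
  9*x^2 + 10*x - 1 = 0 has no rational roots; quadratic formula: x = (-10 ± √136)/18.
  ⇒ x = -sqrt(34)/9 - 5/9 ≈ -1.2034, -5/9 + sqrt(34)/9 ≈ 0.0923

f''(x) = -18*x - 10
Second-derivative test at each critical point:
  f''(-1.2034) = 11.6619 > 0 → local minimum
  f''(0.0923) = -11.6619 < 0 → local maximum

Critical points: x = -sqrt(34)/9 - 5/9 ≈ -1.2034 (local minimum); x = -5/9 + sqrt(34)/9 ≈ 0.0923 (local maximum)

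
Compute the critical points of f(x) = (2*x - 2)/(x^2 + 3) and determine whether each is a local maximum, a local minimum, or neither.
f'(x) = 2*(x^2 - 2*x*(x - 1) + 3)/(x^2 + 3)^2

Solve f'(x) = 0:
  f'(x) = -2*(x - 3)*(x + 1)/(x^2 + 3)^2; the denominator is positive wherever f is defined, so f'(x) = 0 ⇔ -2*x^2 + 4*x + 6 = 0.
  Factor: -2*x^2 + 4*x + 6 = -2*(x - 3)*(x + 1) = 0.
  ⇒ x = -1, 3

f''(x) = 4*(4*x^2*(x - 1) + (1 - 3*x)*(x^2 + 3))/(x^2 + 3)^3
Second-derivative test at each critical point:
  f''(-1) = 1/2 > 0 → local minimum
  f''(3) = -1/18 < 0 → local maximum

Critical points: x = -1 (local minimum); x = 3 (local maximum)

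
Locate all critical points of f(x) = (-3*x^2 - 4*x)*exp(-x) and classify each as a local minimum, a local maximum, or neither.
f'(x) = (3*x^2 - 2*x - 4)*exp(-x)

Solve f'(x) = 0:
  f'(x) = (3*x^2 - 2*x - 4)·exp(-x) and exp(-x) > 0 for every x, so f'(x) = 0 ⇔ 3*x^2 - 2*x - 4 = 0.
  3*x^2 - 2*x - 4 = 0 has no rational roots; quadratic formula: x = (2 ± √52)/6.
  ⇒ x = 1/3 - sqrt(13)/3 ≈ -0.8685, 1/3 + sqrt(13)/3 ≈ 1.5352

f''(x) = (-3*x^2 + 8*x + 2)*exp(-x)
Second-derivative test at each critical point:
  f''(-0.8685) = -17.1868 < 0 → local maximum
  f''(1.5352) = 1.5534 > 0 → local minimum

Critical points: x = 1/3 - sqrt(13)/3 ≈ -0.8685 (local maximum); x = 1/3 + sqrt(13)/3 ≈ 1.5352 (local minimum)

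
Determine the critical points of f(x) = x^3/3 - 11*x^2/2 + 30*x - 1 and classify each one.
f'(x) = x^2 - 11*x + 30

Solve f'(x) = 0:
  Factor: x^2 - 11*x + 30 = (x - 6)*(x - 5) = 0.
  ⇒ x = 5, 6

f''(x) = 2*x - 11
Second-derivative test at each critical point:
  f''(5) = -1 < 0 → local maximum
  f''(6) = 1 > 0 → local minimum

Critical points: x = 5 (local maximum); x = 6 (local minimum)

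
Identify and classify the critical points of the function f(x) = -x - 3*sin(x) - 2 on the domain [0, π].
f'(x) = -3*cos(x) - 1

Solve f'(x) = 0 on [0, π]:
  f'(x) = 0 ⇔ cos(x) = -1/3, i.e. x = ±arccos(-1/3) + 2nπ; keep the solutions lying in [0, π].
  ⇒ x = acos(-1/3) ≈ 1.9106

f''(x) = 3*sin(x)
Second-derivative test at each critical point:
  f''(1.9106) = 2.8284 > 0 → local minimum

Critical points: x = acos(-1/3) ≈ 1.9106 (local minimum)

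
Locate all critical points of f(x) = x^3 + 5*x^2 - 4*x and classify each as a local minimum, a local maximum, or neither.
f'(x) = 3*x^2 + 10*x - 4

Solve f'(x) = 0:
  3*x^2 + 10*x - 4 = 0 has no rational roots; quadratic formula: x = (-10 ± √148)/6.
  ⇒ x = -sqrt(37)/3 - 5/3 ≈ -3.6943, -5/3 + sqrt(37)/3 ≈ 0.3609

f''(x) = 6*x + 10
Second-derivative test at each critical point:
  f''(-3.6943) = -12.1655 < 0 → local maximum
  f''(0.3609) = 12.1655 > 0 → local minimum

Critical points: x = -sqrt(37)/3 - 5/3 ≈ -3.6943 (local maximum); x = -5/3 + sqrt(37)/3 ≈ 0.3609 (local minimum)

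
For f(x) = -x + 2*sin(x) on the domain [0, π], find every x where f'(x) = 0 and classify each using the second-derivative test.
f'(x) = 2*cos(x) - 1

Solve f'(x) = 0 on [0, π]:
  f'(x) = 0 ⇔ cos(x) = 1/2, i.e. x = ±arccos(1/2) + 2nπ; keep the solutions lying in [0, π].
  ⇒ x = pi/3 ≈ 1.0472

f''(x) = -2*sin(x)
Second-derivative test at each critical point:
  f''(1.0472) = -1.7321 < 0 → local maximum

Critical points: x = pi/3 ≈ 1.0472 (local maximum)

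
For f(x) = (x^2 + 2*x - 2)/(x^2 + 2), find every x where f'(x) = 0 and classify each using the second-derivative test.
f'(x) = 2*(-x^2 + 4*x + 2)/(x^4 + 4*x^2 + 4)

Solve f'(x) = 0:
  f'(x) = -2*(x^2 - 4*x - 2)/(x^2 + 2)^2; the denominator is positive wherever f is defined, so f'(x) = 0 ⇔ -2*x^2 + 8*x + 4 = 0.
  Factor: -2*x^2 + 8*x + 4 = -2*(x^2 - 4*x - 2); x^2 - 4*x - 2 = 0 has no rational roots; quadratic formula: x = (4 ± √24)/2.
  ⇒ x = 2 - sqrt(6) ≈ -0.4495, 2 + sqrt(6) ≈ 4.4495

f''(x) = 4*(x^3 - 6*x^2 - 6*x + 4)/(x^6 + 6*x^4 + 12*x^2 + 8)
Second-derivative test at each critical point:
  f''(-0.4495) = 2.0206 > 0 → local minimum
  f''(4.4495) = -0.0206 < 0 → local maximum

Critical points: x = 2 - sqrt(6) ≈ -0.4495 (local minimum); x = 2 + sqrt(6) ≈ 4.4495 (local maximum)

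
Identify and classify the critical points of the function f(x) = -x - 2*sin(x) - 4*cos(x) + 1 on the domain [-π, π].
f'(x) = 4*sin(x) - 2*cos(x) - 1

Solve f'(x) = 0 on [-π, π]:
  f'(x) = 0 ⇔ 4*sin(x) - 2*cos(x) = 1. Write the left side as R·cos(x + φ) with R = √((-2)² + (-4)²) = 2*sqrt(5), cos φ = -sqrt(5)/5, sin φ = -2*sqrt(5)/5; then cos(x + φ) = sqrt(5)/10. Solve for x and keep the solutions lying in [-π, π].
  ⇒ x = -pi + atan((2 - sqrt(19))/(-2*sqrt(19) - 1)) ≈ -2.9035, atan((2 + sqrt(19))/(-1 + 2*sqrt(19))) ≈ 0.6892

f''(x) = 2*sin(x) + 4*cos(x)
Second-derivative test at each critical point:
  f''(-2.9035) = -4.3589 < 0 → local maximum
  f''(0.6892) = 4.3589 > 0 → local minimum

Critical points: x = -pi + atan((2 - sqrt(19))/(-2*sqrt(19) - 1)) ≈ -2.9035 (local maximum); x = atan((2 + sqrt(19))/(-1 + 2*sqrt(19))) ≈ 0.6892 (local minimum)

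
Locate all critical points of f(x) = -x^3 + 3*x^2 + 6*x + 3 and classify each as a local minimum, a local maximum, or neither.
f'(x) = -3*x^2 + 6*x + 6

Solve f'(x) = 0:
  Factor: -3*x^2 + 6*x + 6 = -3*(x^2 - 2*x - 2); x^2 - 2*x - 2 = 0 has no rational roots; quadratic formula: x = (2 ± √12)/2.
  ⇒ x = 1 - sqrt(3) ≈ -0.7321, 1 + sqrt(3) ≈ 2.7321

f''(x) = 6 - 6*x
Second-derivative test at each critical point:
  f''(-0.7321) = 10.3923 > 0 → local minimum
  f''(2.7321) = -10.3923 < 0 → local maximum

Critical points: x = 1 - sqrt(3) ≈ -0.7321 (local minimum); x = 1 + sqrt(3) ≈ 2.7321 (local maximum)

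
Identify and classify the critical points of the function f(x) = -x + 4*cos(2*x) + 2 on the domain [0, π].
f'(x) = -8*sin(2*x) - 1

Solve f'(x) = 0 on [0, π]:
  f'(x) = 0 ⇔ sin(2*x) = -1/8, i.e. 2*x = arcsin(-1/8) + 2nπ or 2*x = π − arcsin(-1/8) + 2nπ; keep the solutions lying in [0, π].
  ⇒ x = asin(1/8)/2 + pi/2 ≈ 1.6335, pi - asin(1/8)/2 ≈ 3.0789

f''(x) = -16*cos(2*x)
Second-derivative test at each critical point:
  f''(1.6335) = 15.8745 > 0 → local minimum
  f''(3.0789) = -15.8745 < 0 → local maximum

Critical points: x = asin(1/8)/2 + pi/2 ≈ 1.6335 (local minimum); x = pi - asin(1/8)/2 ≈ 3.0789 (local maximum)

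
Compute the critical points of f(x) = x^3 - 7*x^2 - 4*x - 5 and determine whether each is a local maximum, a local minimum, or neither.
f'(x) = 3*x^2 - 14*x - 4

Solve f'(x) = 0:
  3*x^2 - 14*x - 4 = 0 has no rational roots; quadratic formula: x = (14 ± √244)/6.
  ⇒ x = 7/3 - sqrt(61)/3 ≈ -0.2701, 7/3 + sqrt(61)/3 ≈ 4.9367

f''(x) = 6*x - 14
Second-derivative test at each critical point:
  f''(-0.2701) = -15.6205 < 0 → local maximum
  f''(4.9367) = 15.6205 > 0 → local minimum

Critical points: x = 7/3 - sqrt(61)/3 ≈ -0.2701 (local maximum); x = 7/3 + sqrt(61)/3 ≈ 4.9367 (local minimum)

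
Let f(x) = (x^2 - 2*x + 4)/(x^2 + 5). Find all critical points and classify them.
f'(x) = 2*(x^2 + x - 5)/(x^4 + 10*x^2 + 25)

Solve f'(x) = 0:
  f'(x) = 2*(x^2 + x - 5)/(x^2 + 5)^2; the denominator is positive wherever f is defined, so f'(x) = 0 ⇔ 2*x^2 + 2*x - 10 = 0.
  Factor: 2*x^2 + 2*x - 10 = 2*(x^2 + x - 5); x^2 + x - 5 = 0 has no rational roots; quadratic formula: x = (-1 ± √21)/2.
  ⇒ x = -sqrt(21)/2 - 1/2 ≈ -2.7913, -1/2 + sqrt(21)/2 ≈ 1.7913

f''(x) = 2*(-2*x^3 - 3*x^2 + 30*x + 5)/(x^6 + 15*x^4 + 75*x^2 + 125)
Second-derivative test at each critical point:
  f''(-2.7913) = -0.0560 < 0 → local maximum
  f''(1.7913) = 0.1360 > 0 → local minimum

Critical points: x = -sqrt(21)/2 - 1/2 ≈ -2.7913 (local maximum); x = -1/2 + sqrt(21)/2 ≈ 1.7913 (local minimum)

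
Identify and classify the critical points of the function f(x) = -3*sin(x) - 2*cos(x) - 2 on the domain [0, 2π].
f'(x) = 2*sin(x) - 3*cos(x)

Solve f'(x) = 0 on [0, 2π]:
  f'(x) = 0 ⇔ -3*cos(x) = -2*sin(x) ⇔ tan(x) = 3/2, i.e. x = arctan(3/2) + nπ; keep the solutions lying in [0, 2π].
  ⇒ x = atan(3/2) ≈ 0.9828, atan(3/2) + pi ≈ 4.1244

f''(x) = 3*sin(x) + 2*cos(x)
Second-derivative test at each critical point:
  f''(0.9828) = 3.6056 > 0 → local minimum
  f''(4.1244) = -3.6056 < 0 → local maximum

Critical points: x = atan(3/2) ≈ 0.9828 (local minimum); x = atan(3/2) + pi ≈ 4.1244 (local maximum)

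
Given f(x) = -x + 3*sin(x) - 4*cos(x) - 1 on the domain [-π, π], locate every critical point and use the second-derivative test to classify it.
f'(x) = 4*sin(x) + 3*cos(x) - 1

Solve f'(x) = 0 on [-π, π]:
  f'(x) = 0 ⇔ 4*sin(x) + 3*cos(x) = 1. Write the left side as R·cos(x + φ) with R = √(3² + (-4)²) = 5, cos φ = 3/5, sin φ = -4/5; then cos(x + φ) = 1/5. Solve for x and keep the solutions lying in [-π, π].
  ⇒ x = atan((4 - 6*sqrt(6))/(3 + 8*sqrt(6))) ≈ -0.4421, atan((4 + 6*sqrt(6))/(3 - 8*sqrt(6))) + pi ≈ 2.2967

f''(x) = -3*sin(x) + 4*cos(x)
Second-derivative test at each critical point:
  f''(-0.4421) = 4.8990 > 0 → local minimum
  f''(2.2967) = -4.8990 < 0 → local maximum

Critical points: x = atan((4 - 6*sqrt(6))/(3 + 8*sqrt(6))) ≈ -0.4421 (local minimum); x = atan((4 + 6*sqrt(6))/(3 - 8*sqrt(6))) + pi ≈ 2.2967 (local maximum)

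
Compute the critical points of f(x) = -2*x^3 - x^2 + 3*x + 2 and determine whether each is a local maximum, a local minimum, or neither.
f'(x) = -6*x^2 - 2*x + 3

Solve f'(x) = 0:
  6*x^2 + 2*x - 3 = 0 has no rational roots; quadratic formula: x = (-2 ± √76)/12.
  ⇒ x = -sqrt(19)/6 - 1/6 ≈ -0.8931, -1/6 + sqrt(19)/6 ≈ 0.5598

f''(x) = -12*x - 2
Second-derivative test at each critical point:
  f''(-0.8931) = 8.7178 > 0 → local minimum
  f''(0.5598) = -8.7178 < 0 → local maximum

Critical points: x = -sqrt(19)/6 - 1/6 ≈ -0.8931 (local minimum); x = -1/6 + sqrt(19)/6 ≈ 0.5598 (local maximum)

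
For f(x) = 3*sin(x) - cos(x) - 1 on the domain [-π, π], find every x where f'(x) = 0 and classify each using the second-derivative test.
f'(x) = sin(x) + 3*cos(x)

Solve f'(x) = 0 on [-π, π]:
  f'(x) = 0 ⇔ 3*cos(x) = -sin(x) ⇔ tan(x) = -3, i.e. x = arctan(-3) + nπ; keep the solutions lying in [-π, π].
  ⇒ x = -atan(3) ≈ -1.2490, pi - atan(3) ≈ 1.8925

f''(x) = -3*sin(x) + cos(x)
Second-derivative test at each critical point:
  f''(-1.2490) = 3.1623 > 0 → local minimum
  f''(1.8925) = -3.1623 < 0 → local maximum

Critical points: x = -atan(3) ≈ -1.2490 (local minimum); x = pi - atan(3) ≈ 1.8925 (local maximum)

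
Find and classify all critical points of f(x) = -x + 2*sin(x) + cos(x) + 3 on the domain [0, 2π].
f'(x) = -sin(x) + 2*cos(x) - 1

Solve f'(x) = 0 on [0, 2π]:
  f'(x) = 0 ⇔ -sin(x) + 2*cos(x) = 1. Write the left side as R·cos(x + φ) with R = √(2² + 1²) = sqrt(5), cos φ = 2*sqrt(5)/5, sin φ = sqrt(5)/5; then cos(x + φ) = sqrt(5)/5. Solve for x and keep the solutions lying in [0, 2π].
  ⇒ x = atan(3/4) ≈ 0.6435, 3*pi/2 ≈ 4.7124

f''(x) = -2*sin(x) - cos(x)
Second-derivative test at each critical point:
  f''(0.6435) = -2 < 0 → local maximum
  f''(4.7124) = 2 > 0 → local minimum

Critical points: x = atan(3/4) ≈ 0.6435 (local maximum); x = 3*pi/2 ≈ 4.7124 (local minimum)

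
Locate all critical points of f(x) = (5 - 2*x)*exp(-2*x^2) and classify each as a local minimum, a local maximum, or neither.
f'(x) = 2*(2*x*(2*x - 5) - 1)*exp(-2*x^2)

Solve f'(x) = 0:
  f'(x) = (8*x^2 - 20*x - 2)·exp(-2*x^2) and exp(-2*x^2) > 0 for every x, so f'(x) = 0 ⇔ 8*x^2 - 20*x - 2 = 0.
  Factor: 8*x^2 - 20*x - 2 = 2*(4*x^2 - 10*x - 1); 4*x^2 - 10*x - 1 = 0 has no rational roots; quadratic formula: x = (10 ± √116)/8.
  ⇒ x = 5/4 - sqrt(29)/4 ≈ -0.0963, 5/4 + sqrt(29)/4 ≈ 2.5963

f''(x) = 4*(4*x^2*(5 - 2*x) + 6*x - 5)*exp(-2*x^2)
Second-derivative test at each critical point:
  f''(-0.0963) = -21.1449 < 0 → local maximum
  f''(2.5963) = 3.008e-05 > 0 → local minimum

Critical points: x = 5/4 - sqrt(29)/4 ≈ -0.0963 (local maximum); x = 5/4 + sqrt(29)/4 ≈ 2.5963 (local minimum)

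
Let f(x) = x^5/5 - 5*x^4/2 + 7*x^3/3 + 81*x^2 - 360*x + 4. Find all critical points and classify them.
f'(x) = x^4 - 10*x^3 + 7*x^2 + 162*x - 360

Solve f'(x) = 0:
  Factor: x^4 - 10*x^3 + 7*x^2 + 162*x - 360 = (x - 6)*(x - 5)*(x - 3)*(x + 4) = 0.
  ⇒ x = -4, 3, 5, 6

f''(x) = 4*x^3 - 30*x^2 + 14*x + 162
Second-derivative test at each critical point:
  f''(-4) = -630 < 0 → local maximum
  f''(3) = 42 > 0 → local minimum
  f''(5) = -18 < 0 → local maximum
  f''(6) = 30 > 0 → local minimum

Critical points: x = -4 (local maximum); x = 3 (local minimum); x = 5 (local maximum); x = 6 (local minimum)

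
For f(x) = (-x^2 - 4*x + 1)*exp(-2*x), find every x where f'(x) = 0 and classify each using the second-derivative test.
f'(x) = 2*(x^2 + 3*x - 3)*exp(-2*x)

Solve f'(x) = 0:
  f'(x) = (2*x^2 + 6*x - 6)·exp(-2*x) and exp(-2*x) > 0 for every x, so f'(x) = 0 ⇔ 2*x^2 + 6*x - 6 = 0.
  Factor: 2*x^2 + 6*x - 6 = 2*(x^2 + 3*x - 3); x^2 + 3*x - 3 = 0 has no rational roots; quadratic formula: x = (-3 ± √21)/2.
  ⇒ x = -sqrt(21)/2 - 3/2 ≈ -3.7913, -3/2 + sqrt(21)/2 ≈ 0.7913

f''(x) = 2*(-2*x^2 - 4*x + 9)*exp(-2*x)
Second-derivative test at each critical point:
  f''(-3.7913) = -17997.4272 < 0 → local maximum
  f''(0.7913) = 1.8829 > 0 → local minimum

Critical points: x = -sqrt(21)/2 - 3/2 ≈ -3.7913 (local maximum); x = -3/2 + sqrt(21)/2 ≈ 0.7913 (local minimum)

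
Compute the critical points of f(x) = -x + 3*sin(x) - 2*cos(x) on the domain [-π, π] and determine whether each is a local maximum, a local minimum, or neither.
f'(x) = 2*sin(x) + 3*cos(x) - 1

Solve f'(x) = 0 on [-π, π]:
  f'(x) = 0 ⇔ 2*sin(x) + 3*cos(x) = 1. Write the left side as R·cos(x + φ) with R = √(3² + (-2)²) = sqrt(13), cos φ = 3*sqrt(13)/13, sin φ = -2*sqrt(13)/13; then cos(x + φ) = sqrt(13)/13. Solve for x and keep the solutions lying in [-π, π].
  ⇒ x = atan((2 - 6*sqrt(3))/(3 + 4*sqrt(3))) ≈ -0.7018, atan((2 + 6*sqrt(3))/(3 - 4*sqrt(3))) + pi ≈ 1.8778

f''(x) = -3*sin(x) + 2*cos(x)
Second-derivative test at each critical point:
  f''(-0.7018) = 3.4641 > 0 → local minimum
  f''(1.8778) = -3.4641 < 0 → local maximum

Critical points: x = atan((2 - 6*sqrt(3))/(3 + 4*sqrt(3))) ≈ -0.7018 (local minimum); x = atan((2 + 6*sqrt(3))/(3 - 4*sqrt(3))) + pi ≈ 1.8778 (local maximum)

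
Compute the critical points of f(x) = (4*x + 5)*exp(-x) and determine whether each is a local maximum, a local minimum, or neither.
f'(x) = (-4*x - 1)*exp(-x)

Solve f'(x) = 0:
  f'(x) = (-4*x - 1)·exp(-x) and exp(-x) > 0 for every x, so f'(x) = 0 ⇔ -4*x - 1 = 0.
  -4*x - 1 = 0.
  ⇒ x = -1/4

f''(x) = (4*x - 3)*exp(-x)
Second-derivative test at each critical point:
  f''(-1/4) = -5.1361 < 0 → local maximum

Critical points: x = -1/4 (local maximum)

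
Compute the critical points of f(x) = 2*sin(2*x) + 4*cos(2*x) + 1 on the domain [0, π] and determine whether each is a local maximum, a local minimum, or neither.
f'(x) = -8*sin(2*x) + 4*cos(2*x)

Solve f'(x) = 0 on [0, π]:
  f'(x) = 0 ⇔ 2*cos(2*x) = 4*sin(2*x) ⇔ tan(2*x) = 1/2, i.e. 2*x = arctan(1/2) + nπ; keep the solutions lying in [0, π].
  ⇒ x = atan(1/2)/2 ≈ 0.2318, atan(1/2)/2 + pi/2 ≈ 1.8026

f''(x) = -8*sin(2*x) - 16*cos(2*x)
Second-derivative test at each critical point:
  f''(0.2318) = -17.8885 < 0 → local maximum
  f''(1.8026) = 17.8885 > 0 → local minimum

Critical points: x = atan(1/2)/2 ≈ 0.2318 (local maximum); x = atan(1/2)/2 + pi/2 ≈ 1.8026 (local minimum)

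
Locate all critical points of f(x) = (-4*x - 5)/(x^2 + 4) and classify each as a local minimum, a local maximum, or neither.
f'(x) = 2*(2*x^2 + 5*x - 8)/(x^4 + 8*x^2 + 16)

Solve f'(x) = 0:
  f'(x) = 2*(2*x^2 + 5*x - 8)/(x^2 + 4)^2; the denominator is positive wherever f is defined, so f'(x) = 0 ⇔ 4*x^2 + 10*x - 16 = 0.
  Factor: 4*x^2 + 10*x - 16 = 2*(2*x^2 + 5*x - 8); 2*x^2 + 5*x - 8 = 0 has no rational roots; quadratic formula: x = (-5 ± √89)/4.
  ⇒ x = -sqrt(89)/4 - 5/4 ≈ -3.6085, -5/4 + sqrt(89)/4 ≈ 1.1085

f''(x) = 2*(-4*x^2*(4*x + 5) + (12*x + 5)*(x^2 + 4))/(x^2 + 4)^3
Second-derivative test at each critical point:
  f''(-3.6085) = -0.0651 < 0 → local maximum
  f''(1.1085) = 0.6901 > 0 → local minimum

Critical points: x = -sqrt(89)/4 - 5/4 ≈ -3.6085 (local maximum); x = -5/4 + sqrt(89)/4 ≈ 1.1085 (local minimum)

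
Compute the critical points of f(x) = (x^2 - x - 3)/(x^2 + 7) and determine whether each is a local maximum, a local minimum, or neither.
f'(x) = (x^2 + 20*x - 7)/(x^4 + 14*x^2 + 49)

Solve f'(x) = 0:
  f'(x) = (x^2 + 20*x - 7)/(x^2 + 7)^2; the denominator is positive wherever f is defined, so f'(x) = 0 ⇔ x^2 + 20*x - 7 = 0.
  x^2 + 20*x - 7 = 0 has no rational roots; quadratic formula: x = (-20 ± √428)/2.
  ⇒ x = -sqrt(107) - 10 ≈ -20.3441, -10 + sqrt(107) ≈ 0.3441

f''(x) = 2*(-x^3 - 30*x^2 + 21*x + 70)/(x^6 + 21*x^4 + 147*x^2 + 343)
Second-derivative test at each critical point:
  f''(-20.3441) = -1.168e-04 < 0 → local maximum
  f''(0.3441) = 0.4083 > 0 → local minimum

Critical points: x = -sqrt(107) - 10 ≈ -20.3441 (local maximum); x = -10 + sqrt(107) ≈ 0.3441 (local minimum)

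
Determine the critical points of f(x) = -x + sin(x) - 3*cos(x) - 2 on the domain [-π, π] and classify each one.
f'(x) = 3*sin(x) + cos(x) - 1

Solve f'(x) = 0 on [-π, π]:
  f'(x) = 0 ⇔ 3*sin(x) + cos(x) = 1. Write the left side as R·cos(x + φ) with R = √(1² + (-3)²) = sqrt(10), cos φ = sqrt(10)/10, sin φ = -3*sqrt(10)/10; then cos(x + φ) = sqrt(10)/10. Solve for x and keep the solutions lying in [-π, π].
  ⇒ x = 0, pi - atan(3/4) ≈ 2.4981

f''(x) = -sin(x) + 3*cos(x)
Second-derivative test at each critical point:
  f''(0) = 3 > 0 → local minimum
  f''(2.4981) = -3 < 0 → local maximum

Critical points: x = 0 (local minimum); x = pi - atan(3/4) ≈ 2.4981 (local maximum)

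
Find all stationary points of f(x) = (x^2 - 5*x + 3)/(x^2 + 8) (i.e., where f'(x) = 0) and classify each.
f'(x) = 5*(x^2 + 2*x - 8)/(x^4 + 16*x^2 + 64)

Solve f'(x) = 0:
  f'(x) = 5*(x - 2)*(x + 4)/(x^2 + 8)^2; the denominator is positive wherever f is defined, so f'(x) = 0 ⇔ 5*x^2 + 10*x - 40 = 0.
  Factor: 5*x^2 + 10*x - 40 = 5*(x - 2)*(x + 4) = 0.
  ⇒ x = -4, 2

f''(x) = 10*(-x^3 - 3*x^2 + 24*x + 8)/(x^6 + 24*x^4 + 192*x^2 + 512)
Second-derivative test at each critical point:
  f''(-4) = -5/96 < 0 → local maximum
  f''(2) = 5/24 > 0 → local minimum

Critical points: x = -4 (local maximum); x = 2 (local minimum)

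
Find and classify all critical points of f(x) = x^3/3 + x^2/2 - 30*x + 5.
f'(x) = x^2 + x - 30

Solve f'(x) = 0:
  Factor: x^2 + x - 30 = (x - 5)*(x + 6) = 0.
  ⇒ x = -6, 5

f''(x) = 2*x + 1
Second-derivative test at each critical point:
  f''(-6) = -11 < 0 → local maximum
  f''(5) = 11 > 0 → local minimum

Critical points: x = -6 (local maximum); x = 5 (local minimum)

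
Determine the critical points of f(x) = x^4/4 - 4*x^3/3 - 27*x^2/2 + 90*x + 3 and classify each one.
f'(x) = x^3 - 4*x^2 - 27*x + 90

Solve f'(x) = 0:
  Factor: x^3 - 4*x^2 - 27*x + 90 = (x - 6)*(x - 3)*(x + 5) = 0.
  ⇒ x = -5, 3, 6

f''(x) = 3*x^2 - 8*x - 27
Second-derivative test at each critical point:
  f''(-5) = 88 > 0 → local minimum
  f''(3) = -24 < 0 → local maximum
  f''(6) = 33 > 0 → local minimum

Critical points: x = -5 (local minimum); x = 3 (local maximum); x = 6 (local minimum)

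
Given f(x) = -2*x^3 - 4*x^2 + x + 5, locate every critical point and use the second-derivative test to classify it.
f'(x) = -6*x^2 - 8*x + 1

Solve f'(x) = 0:
  6*x^2 + 8*x - 1 = 0 has no rational roots; quadratic formula: x = (-8 ± √88)/12.
  ⇒ x = -sqrt(22)/6 - 2/3 ≈ -1.4484, -2/3 + sqrt(22)/6 ≈ 0.1151

f''(x) = -12*x - 8
Second-derivative test at each critical point:
  f''(-1.4484) = 9.3808 > 0 → local minimum
  f''(0.1151) = -9.3808 < 0 → local maximum

Critical points: x = -sqrt(22)/6 - 2/3 ≈ -1.4484 (local minimum); x = -2/3 + sqrt(22)/6 ≈ 0.1151 (local maximum)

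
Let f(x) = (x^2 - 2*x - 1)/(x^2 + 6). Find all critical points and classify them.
f'(x) = 2*(x^2 + 7*x - 6)/(x^4 + 12*x^2 + 36)

Solve f'(x) = 0:
  f'(x) = 2*(x^2 + 7*x - 6)/(x^2 + 6)^2; the denominator is positive wherever f is defined, so f'(x) = 0 ⇔ 2*x^2 + 14*x - 12 = 0.
  Factor: 2*x^2 + 14*x - 12 = 2*(x^2 + 7*x - 6); x^2 + 7*x - 6 = 0 has no rational roots; quadratic formula: x = (-7 ± √73)/2.
  ⇒ x = -sqrt(73)/2 - 7/2 ≈ -7.7720, -7/2 + sqrt(73)/2 ≈ 0.7720

f''(x) = 2*(-2*x^3 - 21*x^2 + 36*x + 42)/(x^6 + 18*x^4 + 108*x^2 + 216)
Second-derivative test at each critical point:
  f''(-7.7720) = -0.0039 < 0 → local maximum
  f''(0.7720) = 0.3928 > 0 → local minimum

Critical points: x = -sqrt(73)/2 - 7/2 ≈ -7.7720 (local maximum); x = -7/2 + sqrt(73)/2 ≈ 0.7720 (local minimum)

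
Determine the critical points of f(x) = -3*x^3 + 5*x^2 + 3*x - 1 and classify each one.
f'(x) = -9*x^2 + 10*x + 3

Solve f'(x) = 0:
  9*x^2 - 10*x - 3 = 0 has no rational roots; quadratic formula: x = (10 ± √208)/18.
  ⇒ x = 5/9 - 2*sqrt(13)/9 ≈ -0.2457, 5/9 + 2*sqrt(13)/9 ≈ 1.3568

f''(x) = 10 - 18*x
Second-derivative test at each critical point:
  f''(-0.2457) = 14.4222 > 0 → local minimum
  f''(1.3568) = -14.4222 < 0 → local maximum

Critical points: x = 5/9 - 2*sqrt(13)/9 ≈ -0.2457 (local minimum); x = 5/9 + 2*sqrt(13)/9 ≈ 1.3568 (local maximum)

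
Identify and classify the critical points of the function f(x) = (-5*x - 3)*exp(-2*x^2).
f'(x) = (4*x*(5*x + 3) - 5)*exp(-2*x^2)

Solve f'(x) = 0:
  f'(x) = (20*x^2 + 12*x - 5)·exp(-2*x^2) and exp(-2*x^2) > 0 for every x, so f'(x) = 0 ⇔ 20*x^2 + 12*x - 5 = 0.
  20*x^2 + 12*x - 5 = 0 has no rational roots; quadratic formula: x = (-12 ± √544)/40.
  ⇒ x = -sqrt(34)/10 - 3/10 ≈ -0.8831, -3/10 + sqrt(34)/10 ≈ 0.2831

f''(x) = 4*(-20*x^3 - 12*x^2 + 15*x + 3)*exp(-2*x^2)
Second-derivative test at each critical point:
  f''(-0.8831) = -4.9026 < 0 → local maximum
  f''(0.2831) = 19.8696 > 0 → local minimum

Critical points: x = -sqrt(34)/10 - 3/10 ≈ -0.8831 (local maximum); x = -3/10 + sqrt(34)/10 ≈ 0.2831 (local minimum)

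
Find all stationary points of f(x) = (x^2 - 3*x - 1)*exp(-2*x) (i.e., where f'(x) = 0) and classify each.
f'(x) = (-2*x^2 + 8*x - 1)*exp(-2*x)

Solve f'(x) = 0:
  f'(x) = (-2*x^2 + 8*x - 1)·exp(-2*x) and exp(-2*x) > 0 for every x, so f'(x) = 0 ⇔ -2*x^2 + 8*x - 1 = 0.
  2*x^2 - 8*x + 1 = 0 has no rational roots; quadratic formula: x = (8 ± √56)/4.
  ⇒ x = 2 - sqrt(14)/2 ≈ 0.1292, sqrt(14)/2 + 2 ≈ 3.8708

f''(x) = 2*(2*x^2 - 10*x + 5)*exp(-2*x)
Second-derivative test at each critical point:
  f''(0.1292) = 5.7796 > 0 → local minimum
  f''(3.8708) = -0.0033 < 0 → local maximum

Critical points: x = 2 - sqrt(14)/2 ≈ 0.1292 (local minimum); x = sqrt(14)/2 + 2 ≈ 3.8708 (local maximum)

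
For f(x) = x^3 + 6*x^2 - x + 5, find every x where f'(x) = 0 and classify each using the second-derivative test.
f'(x) = 3*x^2 + 12*x - 1

Solve f'(x) = 0:
  3*x^2 + 12*x - 1 = 0 has no rational roots; quadratic formula: x = (-12 ± √156)/6.
  ⇒ x = -sqrt(39)/3 - 2 ≈ -4.0817, -2 + sqrt(39)/3 ≈ 0.0817

f''(x) = 6*x + 12
Second-derivative test at each critical point:
  f''(-4.0817) = -12.4900 < 0 → local maximum
  f''(0.0817) = 12.4900 > 0 → local minimum

Critical points: x = -sqrt(39)/3 - 2 ≈ -4.0817 (local maximum); x = -2 + sqrt(39)/3 ≈ 0.0817 (local minimum)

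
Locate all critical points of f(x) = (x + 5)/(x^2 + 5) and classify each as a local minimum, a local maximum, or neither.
f'(x) = (x^2 - 2*x*(x + 5) + 5)/(x^2 + 5)^2

Solve f'(x) = 0:
  f'(x) = -(x^2 + 10*x - 5)/(x^2 + 5)^2; the denominator is positive wherever f is defined, so f'(x) = 0 ⇔ -x^2 - 10*x + 5 = 0.
  x^2 + 10*x - 5 = 0 has no rational roots; quadratic formula: x = (-10 ± √120)/2.
  ⇒ x = -sqrt(30) - 5 ≈ -10.4772, -5 + sqrt(30) ≈ 0.4772

f''(x) = 2*(4*x^2*(x + 5) - (3*x + 5)*(x^2 + 5))/(x^2 + 5)^3
Second-derivative test at each critical point:
  f''(-10.4772) = 0.0008 > 0 → local minimum
  f''(0.4772) = -0.4008 < 0 → local maximum

Critical points: x = -sqrt(30) - 5 ≈ -10.4772 (local minimum); x = -5 + sqrt(30) ≈ 0.4772 (local maximum)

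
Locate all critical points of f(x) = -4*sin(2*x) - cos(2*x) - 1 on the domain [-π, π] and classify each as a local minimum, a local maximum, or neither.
f'(x) = 2*sin(2*x) - 8*cos(2*x)

Solve f'(x) = 0 on [-π, π]:
  f'(x) = 0 ⇔ -4*cos(2*x) = -sin(2*x) ⇔ tan(2*x) = 4, i.e. 2*x = arctan(4) + nπ; keep the solutions lying in [-π, π].
  ⇒ x = -pi + atan(4)/2 ≈ -2.4787, -pi/2 + atan(4)/2 ≈ -0.9079, atan(4)/2 ≈ 0.6629, atan(4)/2 + pi/2 ≈ 2.2337

f''(x) = 16*sin(2*x) + 4*cos(2*x)
Second-derivative test at each critical point:
  f''(-2.4787) = 16.4924 > 0 → local minimum
  f''(-0.9079) = -16.4924 < 0 → local maximum
  f''(0.6629) = 16.4924 > 0 → local minimum
  f''(2.2337) = -16.4924 < 0 → local maximum

Critical points: x = -pi + atan(4)/2 ≈ -2.4787 (local minimum); x = -pi/2 + atan(4)/2 ≈ -0.9079 (local maximum); x = atan(4)/2 ≈ 0.6629 (local minimum); x = atan(4)/2 + pi/2 ≈ 2.2337 (local maximum)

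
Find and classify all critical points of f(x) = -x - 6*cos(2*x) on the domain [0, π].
f'(x) = 12*sin(2*x) - 1

Solve f'(x) = 0 on [0, π]:
  f'(x) = 0 ⇔ sin(2*x) = 1/12, i.e. 2*x = arcsin(1/12) + 2nπ or 2*x = π − arcsin(1/12) + 2nπ; keep the solutions lying in [0, π].
  ⇒ x = asin(1/12)/2 ≈ 0.0417, -asin(1/12)/2 + pi/2 ≈ 1.5291

f''(x) = 24*cos(2*x)
Second-derivative test at each critical point:
  f''(0.0417) = 23.9165 > 0 → local minimum
  f''(1.5291) = -23.9165 < 0 → local maximum

Critical points: x = asin(1/12)/2 ≈ 0.0417 (local minimum); x = -asin(1/12)/2 + pi/2 ≈ 1.5291 (local maximum)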